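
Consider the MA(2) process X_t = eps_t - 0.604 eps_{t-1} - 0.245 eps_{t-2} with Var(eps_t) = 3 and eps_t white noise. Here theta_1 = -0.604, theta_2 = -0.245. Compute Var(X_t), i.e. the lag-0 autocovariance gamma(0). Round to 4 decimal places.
\gamma(0) = 4.2745

For an MA(q) process X_t = eps_t + sum_i theta_i eps_{t-i} with
Var(eps_t) = sigma^2, the variance is
  gamma(0) = sigma^2 * (1 + sum_i theta_i^2).
  sum_i theta_i^2 = (-0.604)^2 + (-0.245)^2 = 0.364816 + 0.060025 = 0.424841.
  gamma(0) = 3 * (1 + 0.424841) = 3 * 1.424841 = 4.274523, which rounds to 4.2745.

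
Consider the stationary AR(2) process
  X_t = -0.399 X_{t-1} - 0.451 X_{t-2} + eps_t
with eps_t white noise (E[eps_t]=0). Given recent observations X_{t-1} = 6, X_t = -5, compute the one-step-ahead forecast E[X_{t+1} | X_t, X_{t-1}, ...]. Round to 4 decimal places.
E[X_{t+1} \mid \mathcal F_t] = -0.7110

For an AR(p) model X_t = c + sum_i phi_i X_{t-i} + eps_t, the
one-step-ahead conditional mean is
  E[X_{t+1} | X_t, ...] = c + sum_i phi_i X_{t+1-i}.
Substitute known values:
  E[X_{t+1} | ...] = (-0.399) * (-5) + (-0.451) * (6)
                   = -0.7110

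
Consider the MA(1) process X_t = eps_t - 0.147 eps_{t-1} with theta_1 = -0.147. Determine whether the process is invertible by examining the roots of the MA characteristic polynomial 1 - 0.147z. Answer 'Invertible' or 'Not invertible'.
\text{Invertible}

The MA(q) characteristic polynomial is P(z) = 1 - 0.147z.
Invertibility requires all roots to lie outside the unit circle, i.e. |z| > 1 for every root.
This is linear in z: 1 + (-0.147) z = 0  =>  z = -1/(-0.147) = 6.802721,  |z| = 6.802721.
Moduli of all roots: 6.8027.
All moduli strictly greater than 1? Yes.
Verdict: Invertible.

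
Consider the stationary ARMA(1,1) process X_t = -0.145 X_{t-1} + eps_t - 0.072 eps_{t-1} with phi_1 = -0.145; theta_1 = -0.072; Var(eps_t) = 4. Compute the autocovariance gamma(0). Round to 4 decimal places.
\gamma(0) = 4.1924

Multiply the model equation by X_{t-k} and take expectations. With theta_0 = psi_0 = 1 and psi_j the MA(infinity) weights, this gives
  gamma(k) - sum_i phi_i gamma(k-i) = c_k,
  c_k = sigma^2 * sum_{j=k..q} theta_j psi_{j-k}   (c_k = 0 for k > q),
using gamma(-m) = gamma(m).
psi-weights needed (psi_j = theta_j + sum_i phi_i psi_{j-i}):
  psi_1 = theta_1 + phi_1 = -0.072 + (-0.145) = -0.217
Right-hand sides:
  c_0 = sigma^2 (1 + theta_1 psi_1) = 4 * (1 + (-0.072)(-0.217)) = 4 * 1.015624 = 4.062496
  c_1 = sigma^2 theta_1 = 4 * (-0.072) = -0.288
  c_2 = 0
Equations for k = 0 and k = 1 (AR order 1):
  gamma(0) = phi_1 gamma(1) + c_0
  gamma(1) = phi_1 gamma(0) + c_1
Substituting the second into the first: gamma(0) (1 - phi_1^2) = c_0 + phi_1 c_1, so
  gamma(0) = (c_0 + phi_1 c_1) / (1 - phi_1^2) = (4.062496 + (-0.145)(-0.288)) / (1 - (-0.145)^2) = 4.104256 / 0.978975 = 4.192401.
Therefore gamma(0) = 4.1924 (to 4 decimal places).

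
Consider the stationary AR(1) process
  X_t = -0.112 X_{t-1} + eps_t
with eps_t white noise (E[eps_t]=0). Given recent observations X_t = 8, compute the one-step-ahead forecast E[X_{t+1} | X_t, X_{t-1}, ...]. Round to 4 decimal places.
E[X_{t+1} \mid \mathcal F_t] = -0.8960

For an AR(p) model X_t = c + sum_i phi_i X_{t-i} + eps_t, the
one-step-ahead conditional mean is
  E[X_{t+1} | X_t, ...] = c + sum_i phi_i X_{t+1-i}.
Substitute known values:
  E[X_{t+1} | ...] = (-0.112) * (8)
                   = -0.8960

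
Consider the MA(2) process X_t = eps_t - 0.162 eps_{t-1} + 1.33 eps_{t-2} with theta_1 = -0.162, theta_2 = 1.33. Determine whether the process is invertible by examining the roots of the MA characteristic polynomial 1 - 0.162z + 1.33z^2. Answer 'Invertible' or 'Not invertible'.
\text{Not invertible}

The MA(q) characteristic polynomial is P(z) = 1 - 0.162z + 1.33z^2.
Invertibility requires all roots to lie outside the unit circle, i.e. |z| > 1 for every root.
Set 1 + (-0.162) z + (1.33) z^2 = 0, i.e. a z^2 + b z + c = 0 with a = 1.33, b = -0.162, c = 1.
Discriminant D = b^2 - 4ac = (-0.162)^2 - 4*(1.33)*1 = 0.026244 - (5.32) = -5.293756.
D < 0, so the roots are the complex-conjugate pair z = (-b +/- i sqrt(-D)) / (2a) = 0.0609 +/- 0.865i.
For a conjugate pair |z|^2 = z * conj(z) = (product of roots) = c/a = 1/(1.33) = 0.75188, so |z| = sqrt(0.75188) = 0.8671 for both roots.
Moduli of all roots: 0.8671, 0.8671.
All moduli strictly greater than 1? No.
Verdict: Not invertible.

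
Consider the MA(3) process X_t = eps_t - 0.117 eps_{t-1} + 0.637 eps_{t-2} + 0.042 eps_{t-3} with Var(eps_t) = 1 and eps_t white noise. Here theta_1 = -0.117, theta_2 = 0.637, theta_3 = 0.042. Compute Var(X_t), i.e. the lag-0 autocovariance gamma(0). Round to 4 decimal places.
\gamma(0) = 1.4212

For an MA(q) process X_t = eps_t + sum_i theta_i eps_{t-i} with
Var(eps_t) = sigma^2, the variance is
  gamma(0) = sigma^2 * (1 + sum_i theta_i^2).
  sum_i theta_i^2 = (-0.117)^2 + (0.637)^2 + (0.042)^2 = 0.013689 + 0.405769 + 0.001764 = 0.421222.
  gamma(0) = 1 * (1 + 0.421222) = 1 * 1.421222 = 1.421222, which rounds to 1.4212.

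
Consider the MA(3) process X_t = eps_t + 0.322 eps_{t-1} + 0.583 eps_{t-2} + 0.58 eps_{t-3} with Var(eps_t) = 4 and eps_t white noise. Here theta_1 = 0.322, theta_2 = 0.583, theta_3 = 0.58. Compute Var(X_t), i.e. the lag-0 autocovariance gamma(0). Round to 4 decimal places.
\gamma(0) = 7.1199

For an MA(q) process X_t = eps_t + sum_i theta_i eps_{t-i} with
Var(eps_t) = sigma^2, the variance is
  gamma(0) = sigma^2 * (1 + sum_i theta_i^2).
  sum_i theta_i^2 = (0.322)^2 + (0.583)^2 + (0.58)^2 = 0.103684 + 0.339889 + 0.3364 = 0.779973.
  gamma(0) = 4 * (1 + 0.779973) = 4 * 1.779973 = 7.119892, which rounds to 7.1199.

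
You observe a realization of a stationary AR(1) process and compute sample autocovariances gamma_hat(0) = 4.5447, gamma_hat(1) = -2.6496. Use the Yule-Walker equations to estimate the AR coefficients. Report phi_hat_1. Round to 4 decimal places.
\hat\phi_{1} = -0.5830

The Yule-Walker equations for an AR(p) process read, in matrix form,
  Gamma_p phi = r_p,   with   (Gamma_p)_{ij} = gamma(|i - j|),
                       (r_p)_i = gamma(i),   i,j = 1..p.
Substitute the sample gammas (Toeplitz matrix and right-hand side of size 1):
  Gamma_p = [[4.5447]]
  r_p     = [-2.6496]
With p = 1 this is the single equation gamma(0) phi_1 = gamma(1):
  phi_hat_1 = gamma(1) / gamma(0) = -2.6496 / 4.5447 = -0.5830.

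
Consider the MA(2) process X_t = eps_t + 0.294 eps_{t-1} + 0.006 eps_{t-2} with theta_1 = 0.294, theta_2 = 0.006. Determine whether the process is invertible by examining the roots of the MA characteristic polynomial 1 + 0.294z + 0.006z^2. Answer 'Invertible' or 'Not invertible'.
\text{Invertible}

The MA(q) characteristic polynomial is P(z) = 1 + 0.294z + 0.006z^2.
Invertibility requires all roots to lie outside the unit circle, i.e. |z| > 1 for every root.
Set 1 + (0.294) z + (0.006) z^2 = 0, i.e. a z^2 + b z + c = 0 with a = 0.006, b = 0.294, c = 1.
Discriminant D = b^2 - 4ac = (0.294)^2 - 4*(0.006)*1 = 0.086436 - (0.024) = 0.062436.
D >= 0, so the roots are real: z = (-b +/- sqrt(D)) / (2a) = (-0.294 +/- 0.249872) / (0.012).
  z_1 = (-0.294 + 0.249872) / (0.012) = -3.6773,   |z_1| = 3.6773.
  z_2 = (-0.294 - 0.249872) / (0.012) = -45.3227,   |z_2| = 45.3227.
Moduli of all roots: 3.6773, 45.3227.
All moduli strictly greater than 1? Yes.
Verdict: Invertible.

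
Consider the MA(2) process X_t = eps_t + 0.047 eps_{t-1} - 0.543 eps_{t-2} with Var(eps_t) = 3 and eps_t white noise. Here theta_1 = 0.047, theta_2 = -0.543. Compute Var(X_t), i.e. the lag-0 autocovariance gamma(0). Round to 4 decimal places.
\gamma(0) = 3.8912

For an MA(q) process X_t = eps_t + sum_i theta_i eps_{t-i} with
Var(eps_t) = sigma^2, the variance is
  gamma(0) = sigma^2 * (1 + sum_i theta_i^2).
  sum_i theta_i^2 = (0.047)^2 + (-0.543)^2 = 0.002209 + 0.294849 = 0.297058.
  gamma(0) = 3 * (1 + 0.297058) = 3 * 1.297058 = 3.891174, which rounds to 3.8912.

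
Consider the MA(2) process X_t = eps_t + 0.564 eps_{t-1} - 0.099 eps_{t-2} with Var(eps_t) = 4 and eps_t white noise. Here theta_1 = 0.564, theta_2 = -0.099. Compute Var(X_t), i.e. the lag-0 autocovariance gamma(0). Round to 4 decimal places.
\gamma(0) = 5.3116

For an MA(q) process X_t = eps_t + sum_i theta_i eps_{t-i} with
Var(eps_t) = sigma^2, the variance is
  gamma(0) = sigma^2 * (1 + sum_i theta_i^2).
  sum_i theta_i^2 = (0.564)^2 + (-0.099)^2 = 0.318096 + 0.009801 = 0.327897.
  gamma(0) = 4 * (1 + 0.327897) = 4 * 1.327897 = 5.311588, which rounds to 5.3116.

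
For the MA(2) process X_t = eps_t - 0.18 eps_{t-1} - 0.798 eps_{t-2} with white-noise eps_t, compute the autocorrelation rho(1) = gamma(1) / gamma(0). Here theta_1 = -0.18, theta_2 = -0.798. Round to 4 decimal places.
\rho(1) = -0.0218

For an MA(q) process with theta_0 = 1, the autocovariance is
  gamma(k) = sigma^2 * sum_{i=0..q-k} theta_i * theta_{i+k},
and rho(k) = gamma(k) / gamma(0). Sigma^2 cancels.
  numerator   = (1)*(-0.18) + (-0.18)*(-0.798) = -0.03636.
  denominator = (1)^2 + (-0.18)^2 + (-0.798)^2 = 1.669204.
  rho(1) = -0.03636 / 1.669204 = -0.0218.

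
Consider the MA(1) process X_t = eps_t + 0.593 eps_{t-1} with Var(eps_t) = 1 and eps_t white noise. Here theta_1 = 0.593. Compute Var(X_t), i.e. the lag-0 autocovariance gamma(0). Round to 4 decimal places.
\gamma(0) = 1.3516

For an MA(q) process X_t = eps_t + sum_i theta_i eps_{t-i} with
Var(eps_t) = sigma^2, the variance is
  gamma(0) = sigma^2 * (1 + sum_i theta_i^2).
  sum_i theta_i^2 = (0.593)^2 = 0.351649.
  gamma(0) = 1 * (1 + 0.351649) = 1 * 1.351649 = 1.351649, which rounds to 1.3516.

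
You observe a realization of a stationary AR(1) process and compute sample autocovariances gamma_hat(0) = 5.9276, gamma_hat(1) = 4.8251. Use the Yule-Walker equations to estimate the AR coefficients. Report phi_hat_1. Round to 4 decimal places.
\hat\phi_{1} = 0.8140

The Yule-Walker equations for an AR(p) process read, in matrix form,
  Gamma_p phi = r_p,   with   (Gamma_p)_{ij} = gamma(|i - j|),
                       (r_p)_i = gamma(i),   i,j = 1..p.
Substitute the sample gammas (Toeplitz matrix and right-hand side of size 1):
  Gamma_p = [[5.9276]]
  r_p     = [4.8251]
With p = 1 this is the single equation gamma(0) phi_1 = gamma(1):
  phi_hat_1 = gamma(1) / gamma(0) = 4.8251 / 5.9276 = 0.8140.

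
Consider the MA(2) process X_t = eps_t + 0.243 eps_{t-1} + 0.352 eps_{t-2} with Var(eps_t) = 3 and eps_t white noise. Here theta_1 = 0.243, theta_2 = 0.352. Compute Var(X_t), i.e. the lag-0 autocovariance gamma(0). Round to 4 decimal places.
\gamma(0) = 3.5489

For an MA(q) process X_t = eps_t + sum_i theta_i eps_{t-i} with
Var(eps_t) = sigma^2, the variance is
  gamma(0) = sigma^2 * (1 + sum_i theta_i^2).
  sum_i theta_i^2 = (0.243)^2 + (0.352)^2 = 0.059049 + 0.123904 = 0.182953.
  gamma(0) = 3 * (1 + 0.182953) = 3 * 1.182953 = 3.548859, which rounds to 3.5489.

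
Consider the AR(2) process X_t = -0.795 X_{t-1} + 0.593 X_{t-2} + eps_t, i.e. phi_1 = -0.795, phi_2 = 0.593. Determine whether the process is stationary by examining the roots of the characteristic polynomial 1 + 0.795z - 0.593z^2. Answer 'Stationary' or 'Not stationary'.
\text{Not stationary}

The AR(p) characteristic polynomial is P(z) = 1 + 0.795z - 0.593z^2.
Stationarity requires all roots to lie outside the unit circle, i.e. |z| > 1 for every root.
Set 1 + (0.795) z + (-0.593) z^2 = 0, i.e. a z^2 + b z + c = 0 with a = -0.593, b = 0.795, c = 1.
Discriminant D = b^2 - 4ac = (0.795)^2 - 4*(-0.593)*1 = 0.632025 - (-2.372) = 3.004025.
D >= 0, so the roots are real: z = (-b +/- sqrt(D)) / (2a) = (-0.795 +/- 1.733212) / (-1.186).
  z_1 = (-0.795 + 1.733212) / (-1.186) = -0.7911,   |z_1| = 0.7911.
  z_2 = (-0.795 - 1.733212) / (-1.186) = 2.1317,   |z_2| = 2.1317.
Moduli of all roots: 0.7911, 2.1317.
All moduli strictly greater than 1? No.
Verdict: Not stationary.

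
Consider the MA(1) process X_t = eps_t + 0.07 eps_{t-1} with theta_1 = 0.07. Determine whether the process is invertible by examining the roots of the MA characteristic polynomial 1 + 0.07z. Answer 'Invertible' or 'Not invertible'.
\text{Invertible}

The MA(q) characteristic polynomial is P(z) = 1 + 0.07z.
Invertibility requires all roots to lie outside the unit circle, i.e. |z| > 1 for every root.
This is linear in z: 1 + (0.07) z = 0  =>  z = -1/(0.07) = -14.285714,  |z| = 14.285714.
Moduli of all roots: 14.2857.
All moduli strictly greater than 1? Yes.
Verdict: Invertible.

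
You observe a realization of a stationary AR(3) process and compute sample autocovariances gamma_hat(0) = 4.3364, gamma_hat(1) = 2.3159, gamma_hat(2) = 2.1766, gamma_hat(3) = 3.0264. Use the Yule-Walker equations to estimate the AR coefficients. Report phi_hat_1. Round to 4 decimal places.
\hat\phi_{1} = 0.2090

The Yule-Walker equations for an AR(p) process read, in matrix form,
  Gamma_p phi = r_p,   with   (Gamma_p)_{ij} = gamma(|i - j|),
                       (r_p)_i = gamma(i),   i,j = 1..p.
Substitute the sample gammas (Toeplitz matrix and right-hand side of size 3):
  Gamma_p = [[4.3364, 2.3159, 2.1766], [2.3159, 4.3364, 2.3159], [2.1766, 2.3159, 4.3364]]
  r_p     = [2.3159, 2.1766, 3.0264]
Written out (R1..R3):
  (R1) 4.3364 phi_1 + 2.3159 phi_2 + 2.1766 phi_3 = 2.3159
  (R2) 2.3159 phi_1 + 4.3364 phi_2 + 2.3159 phi_3 = 2.1766
  (R3) 2.1766 phi_1 + 2.3159 phi_2 + 4.3364 phi_3 = 3.0264
Gaussian elimination:
  R2 <- R2 - (2.3159/4.3364) R1 = R2 - (0.534061) R1:  3.099569 phi_2 + 1.153464 phi_3 = 0.939769
  R3 <- R3 - (2.1766/4.3364) R1 = R3 - (0.501937) R1:  1.153464 phi_2 + 3.243884 phi_3 = 1.863964
  R3 <- R3 - (1.153464/3.099569) R2 = R3 - (0.372137) R2:  2.814637 phi_3 = 1.514241
Back-substitution:
  phi_hat_3 = 1.514241 / 2.814637 = 0.537988
  phi_hat_2 = (0.939769 - (1.153464)(0.537988)) / 3.099569 = 0.102988
  phi_hat_1 = (2.3159 - (2.3159)(0.102988) - (2.1766)(0.537988)) / 4.3364 = 0.209022
So phi_hat = [0.2090, 0.1030, 0.5380].
Therefore phi_hat_1 = 0.2090.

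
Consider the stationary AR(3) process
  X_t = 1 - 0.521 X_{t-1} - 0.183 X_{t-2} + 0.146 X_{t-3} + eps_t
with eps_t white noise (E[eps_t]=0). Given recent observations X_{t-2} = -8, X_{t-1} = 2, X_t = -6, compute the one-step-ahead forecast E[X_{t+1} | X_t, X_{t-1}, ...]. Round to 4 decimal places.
E[X_{t+1} \mid \mathcal F_t] = 2.5920

For an AR(p) model X_t = c + sum_i phi_i X_{t-i} + eps_t, the
one-step-ahead conditional mean is
  E[X_{t+1} | X_t, ...] = c + sum_i phi_i X_{t+1-i}.
Substitute known values:
  E[X_{t+1} | ...] = 1 + (-0.521) * (-6) + (-0.183) * (2) + (0.146) * (-8)
                   = 2.5920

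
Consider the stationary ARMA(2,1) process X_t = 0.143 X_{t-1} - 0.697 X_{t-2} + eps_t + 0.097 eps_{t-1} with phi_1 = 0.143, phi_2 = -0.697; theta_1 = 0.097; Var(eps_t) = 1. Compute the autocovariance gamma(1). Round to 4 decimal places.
\gamma(1) = 0.2265

Multiply the model equation by X_{t-k} and take expectations. With theta_0 = psi_0 = 1 and psi_j the MA(infinity) weights, this gives
  gamma(k) - sum_i phi_i gamma(k-i) = c_k,
  c_k = sigma^2 * sum_{j=k..q} theta_j psi_{j-k}   (c_k = 0 for k > q),
using gamma(-m) = gamma(m).
psi-weights needed (psi_j = theta_j + sum_i phi_i psi_{j-i}):
  psi_1 = theta_1 + phi_1 = 0.097 + (0.143) = 0.24
Right-hand sides:
  c_0 = sigma^2 (1 + theta_1 psi_1) = 1 * (1 + (0.097)(0.24)) = 1 * 1.02328 = 1.02328
  c_1 = sigma^2 theta_1 = 1 * (0.097) = 0.097
  c_2 = 0
Equations for k = 0, 1, 2 (AR order 2, c_2 = 0):
  (E0) gamma(0) = phi_1 gamma(1) + phi_2 gamma(2) + c_0
  (E1) gamma(1) = phi_1 gamma(0) + phi_2 gamma(1) + c_1
  (E2) gamma(2) = phi_1 gamma(1) + phi_2 gamma(0)
From (E1): gamma(1) = A gamma(0) + B with
  A = phi_1 / (1 - phi_2) = 0.143 / 1.697 = 0.084266,   B = c_1 / (1 - phi_2) = 0.097 / 1.697 = 0.05716.
Insert (E2) into (E0): gamma(0) (1 - phi_2^2) = phi_1 (1 + phi_2) gamma(1) + c_0.
  phi_1 (1 + phi_2) = (0.143)(0.303) = 0.043329,   1 - phi_2^2 = 0.514191.
Replace gamma(1) by A gamma(0) + B and collect gamma(0):
  gamma(0) [0.514191 - (0.043329)(0.084266)] = (0.043329)(0.05716) + 1.02328
  gamma(0) * 0.51054 = 1.025757
  gamma(0) = 1.025757 / 0.51054 = 2.009161.
  gamma(1) = A gamma(0) + B = (0.084266)(2.009161) + (0.05716) = 0.226464.
Therefore gamma(1) = 0.2265 (to 4 decimal places).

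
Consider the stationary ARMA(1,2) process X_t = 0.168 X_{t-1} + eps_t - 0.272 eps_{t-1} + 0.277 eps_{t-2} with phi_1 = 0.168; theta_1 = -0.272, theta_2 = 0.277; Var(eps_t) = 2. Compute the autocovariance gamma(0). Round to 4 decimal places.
\gamma(0) = 2.1603

Multiply the model equation by X_{t-k} and take expectations. With theta_0 = psi_0 = 1 and psi_j the MA(infinity) weights, this gives
  gamma(k) - sum_i phi_i gamma(k-i) = c_k,
  c_k = sigma^2 * sum_{j=k..q} theta_j psi_{j-k}   (c_k = 0 for k > q),
using gamma(-m) = gamma(m).
psi-weights needed (psi_j = theta_j + sum_i phi_i psi_{j-i}):
  psi_1 = theta_1 + phi_1 = -0.272 + (0.168) = -0.104
  psi_2 = theta_2 + phi_1 psi_1 = 0.277 + (0.168)(-0.104) = 0.259528
Right-hand sides:
  c_0 = sigma^2 (1 + theta_1 psi_1 + theta_2 psi_2) = 2 * (1 + (-0.272)(-0.104) + (0.277)(0.259528)) = 2 * 1.100177 = 2.200355
  c_1 = sigma^2 (theta_1 + theta_2 psi_1) = 2 * (-0.272 + (0.277)(-0.104)) = -0.601616
  c_2 = sigma^2 theta_2 = 2 * (0.277) = 0.554
Equations for k = 0 and k = 1 (AR order 1):
  gamma(0) = phi_1 gamma(1) + c_0
  gamma(1) = phi_1 gamma(0) + c_1
Substituting the second into the first: gamma(0) (1 - phi_1^2) = c_0 + phi_1 c_1, so
  gamma(0) = (c_0 + phi_1 c_1) / (1 - phi_1^2) = (2.200355 + (0.168)(-0.601616)) / (1 - (0.168)^2) = 2.099283 / 0.971776 = 2.160254.
Therefore gamma(0) = 2.1603 (to 4 decimal places).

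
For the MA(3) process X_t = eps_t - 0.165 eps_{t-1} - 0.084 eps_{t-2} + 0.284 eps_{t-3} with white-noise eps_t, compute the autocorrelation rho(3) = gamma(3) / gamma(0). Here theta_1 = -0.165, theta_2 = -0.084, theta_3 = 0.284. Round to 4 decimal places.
\rho(3) = 0.2547

For an MA(q) process with theta_0 = 1, the autocovariance is
  gamma(k) = sigma^2 * sum_{i=0..q-k} theta_i * theta_{i+k},
and rho(k) = gamma(k) / gamma(0). Sigma^2 cancels.
  numerator   = (1)*(0.284) = 0.284.
  denominator = (1)^2 + (-0.165)^2 + (-0.084)^2 + (0.284)^2 = 1.114937.
  rho(3) = 0.284 / 1.114937 = 0.2547.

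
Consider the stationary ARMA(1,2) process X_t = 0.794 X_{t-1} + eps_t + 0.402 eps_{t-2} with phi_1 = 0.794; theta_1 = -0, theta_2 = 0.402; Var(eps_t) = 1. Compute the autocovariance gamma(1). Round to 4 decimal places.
\gamma(1) = 3.9039

Multiply the model equation by X_{t-k} and take expectations. With theta_0 = psi_0 = 1 and psi_j the MA(infinity) weights, this gives
  gamma(k) - sum_i phi_i gamma(k-i) = c_k,
  c_k = sigma^2 * sum_{j=k..q} theta_j psi_{j-k}   (c_k = 0 for k > q),
using gamma(-m) = gamma(m).
psi-weights needed (psi_j = theta_j + sum_i phi_i psi_{j-i}):
  psi_1 = theta_1 + phi_1 = 0 + (0.794) = 0.794
  psi_2 = theta_2 + phi_1 psi_1 = 0.402 + (0.794)(0.794) = 1.032436
Right-hand sides:
  c_0 = sigma^2 (1 + theta_1 psi_1 + theta_2 psi_2) = 1 * (1 + (0)(0.794) + (0.402)(1.032436)) = 1 * 1.415039 = 1.415039
  c_1 = sigma^2 (theta_1 + theta_2 psi_1) = 1 * (0 + (0.402)(0.794)) = 0.319188
  c_2 = sigma^2 theta_2 = 1 * (0.402) = 0.402
Equations for k = 0 and k = 1 (AR order 1):
  gamma(0) = phi_1 gamma(1) + c_0
  gamma(1) = phi_1 gamma(0) + c_1
Substituting the second into the first: gamma(0) (1 - phi_1^2) = c_0 + phi_1 c_1, so
  gamma(0) = (c_0 + phi_1 c_1) / (1 - phi_1^2) = (1.415039 + (0.794)(0.319188)) / (1 - (0.794)^2) = 1.668475 / 0.369564 = 4.514711.
  gamma(1) = phi_1 gamma(0) + c_1 = (0.794)(4.514711) + (0.319188) = 3.903868.
Therefore gamma(1) = 3.9039 (to 4 decimal places).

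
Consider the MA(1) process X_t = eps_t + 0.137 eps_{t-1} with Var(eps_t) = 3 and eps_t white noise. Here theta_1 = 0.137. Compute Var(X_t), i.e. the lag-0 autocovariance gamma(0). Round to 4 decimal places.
\gamma(0) = 3.0563

For an MA(q) process X_t = eps_t + sum_i theta_i eps_{t-i} with
Var(eps_t) = sigma^2, the variance is
  gamma(0) = sigma^2 * (1 + sum_i theta_i^2).
  sum_i theta_i^2 = (0.137)^2 = 0.018769.
  gamma(0) = 3 * (1 + 0.018769) = 3 * 1.018769 = 3.056307, which rounds to 3.0563.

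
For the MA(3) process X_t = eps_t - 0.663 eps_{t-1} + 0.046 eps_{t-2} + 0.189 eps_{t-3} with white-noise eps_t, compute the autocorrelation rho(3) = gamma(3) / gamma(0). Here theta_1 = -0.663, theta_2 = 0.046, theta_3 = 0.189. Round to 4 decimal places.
\rho(3) = 0.1279

For an MA(q) process with theta_0 = 1, the autocovariance is
  gamma(k) = sigma^2 * sum_{i=0..q-k} theta_i * theta_{i+k},
and rho(k) = gamma(k) / gamma(0). Sigma^2 cancels.
  numerator   = (1)*(0.189) = 0.189.
  denominator = (1)^2 + (-0.663)^2 + (0.046)^2 + (0.189)^2 = 1.477406.
  rho(3) = 0.189 / 1.477406 = 0.1279.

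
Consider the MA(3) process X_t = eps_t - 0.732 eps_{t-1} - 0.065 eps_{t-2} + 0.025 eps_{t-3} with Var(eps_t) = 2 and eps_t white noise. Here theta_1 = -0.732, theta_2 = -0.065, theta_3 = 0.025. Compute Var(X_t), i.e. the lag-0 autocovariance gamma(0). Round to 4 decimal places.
\gamma(0) = 3.0813

For an MA(q) process X_t = eps_t + sum_i theta_i eps_{t-i} with
Var(eps_t) = sigma^2, the variance is
  gamma(0) = sigma^2 * (1 + sum_i theta_i^2).
  sum_i theta_i^2 = (-0.732)^2 + (-0.065)^2 + (0.025)^2 = 0.535824 + 0.004225 + 0.000625 = 0.540674.
  gamma(0) = 2 * (1 + 0.540674) = 2 * 1.540674 = 3.081348, which rounds to 3.0813.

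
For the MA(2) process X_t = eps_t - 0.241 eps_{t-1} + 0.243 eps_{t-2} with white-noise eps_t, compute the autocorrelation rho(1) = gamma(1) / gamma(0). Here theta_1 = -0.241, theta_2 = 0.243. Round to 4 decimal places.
\rho(1) = -0.2682

For an MA(q) process with theta_0 = 1, the autocovariance is
  gamma(k) = sigma^2 * sum_{i=0..q-k} theta_i * theta_{i+k},
and rho(k) = gamma(k) / gamma(0). Sigma^2 cancels.
  numerator   = (1)*(-0.241) + (-0.241)*(0.243) = -0.299563.
  denominator = (1)^2 + (-0.241)^2 + (0.243)^2 = 1.11713.
  rho(1) = -0.299563 / 1.11713 = -0.2682.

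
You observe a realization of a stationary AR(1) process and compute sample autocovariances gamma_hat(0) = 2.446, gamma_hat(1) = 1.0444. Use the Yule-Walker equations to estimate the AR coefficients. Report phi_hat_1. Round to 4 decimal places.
\hat\phi_{1} = 0.4270

The Yule-Walker equations for an AR(p) process read, in matrix form,
  Gamma_p phi = r_p,   with   (Gamma_p)_{ij} = gamma(|i - j|),
                       (r_p)_i = gamma(i),   i,j = 1..p.
Substitute the sample gammas (Toeplitz matrix and right-hand side of size 1):
  Gamma_p = [[2.446]]
  r_p     = [1.0444]
With p = 1 this is the single equation gamma(0) phi_1 = gamma(1):
  phi_hat_1 = gamma(1) / gamma(0) = 1.0444 / 2.446 = 0.4270.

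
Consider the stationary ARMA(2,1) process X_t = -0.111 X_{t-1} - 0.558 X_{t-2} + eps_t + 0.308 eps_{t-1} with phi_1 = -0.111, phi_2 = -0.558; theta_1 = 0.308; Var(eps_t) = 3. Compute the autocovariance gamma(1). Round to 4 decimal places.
\gamma(1) = 0.2652

Multiply the model equation by X_{t-k} and take expectations. With theta_0 = psi_0 = 1 and psi_j the MA(infinity) weights, this gives
  gamma(k) - sum_i phi_i gamma(k-i) = c_k,
  c_k = sigma^2 * sum_{j=k..q} theta_j psi_{j-k}   (c_k = 0 for k > q),
using gamma(-m) = gamma(m).
psi-weights needed (psi_j = theta_j + sum_i phi_i psi_{j-i}):
  psi_1 = theta_1 + phi_1 = 0.308 + (-0.111) = 0.197
Right-hand sides:
  c_0 = sigma^2 (1 + theta_1 psi_1) = 3 * (1 + (0.308)(0.197)) = 3 * 1.060676 = 3.182028
  c_1 = sigma^2 theta_1 = 3 * (0.308) = 0.924
  c_2 = 0
Equations for k = 0, 1, 2 (AR order 2, c_2 = 0):
  (E0) gamma(0) = phi_1 gamma(1) + phi_2 gamma(2) + c_0
  (E1) gamma(1) = phi_1 gamma(0) + phi_2 gamma(1) + c_1
  (E2) gamma(2) = phi_1 gamma(1) + phi_2 gamma(0)
From (E1): gamma(1) = A gamma(0) + B with
  A = phi_1 / (1 - phi_2) = -0.111 / 1.558 = -0.071245,   B = c_1 / (1 - phi_2) = 0.924 / 1.558 = 0.593068.
Insert (E2) into (E0): gamma(0) (1 - phi_2^2) = phi_1 (1 + phi_2) gamma(1) + c_0.
  phi_1 (1 + phi_2) = (-0.111)(0.442) = -0.049062,   1 - phi_2^2 = 0.688636.
Replace gamma(1) by A gamma(0) + B and collect gamma(0):
  gamma(0) [0.688636 - (-0.049062)(-0.071245)] = (-0.049062)(0.593068) + 3.182028
  gamma(0) * 0.685141 = 3.152931
  gamma(0) = 3.152931 / 0.685141 = 4.601874.
  gamma(1) = A gamma(0) + B = (-0.071245)(4.601874) + (0.593068) = 0.265207.
Therefore gamma(1) = 0.2652 (to 4 decimal places).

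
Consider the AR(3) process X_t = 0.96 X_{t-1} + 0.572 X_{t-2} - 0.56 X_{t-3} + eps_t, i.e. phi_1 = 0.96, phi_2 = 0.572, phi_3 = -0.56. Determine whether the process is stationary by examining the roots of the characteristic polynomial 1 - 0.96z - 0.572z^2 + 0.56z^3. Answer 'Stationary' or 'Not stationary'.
\text{Stationary}

The AR(p) characteristic polynomial is P(z) = 1 - 0.96z - 0.572z^2 + 0.56z^3.
Stationarity requires all roots to lie outside the unit circle, i.e. |z| > 1 for every root.
Degree 3: look for a simple real root z0 first, then factor out (1 - z/z0) and solve the remaining quadratic.
Testing z0 = 1.25: P(1.25) = 1 + (-0.96)(1.25) + (-0.572)(1.25)^2 + (0.56)(1.25)^3
  = 1 + (-1.2) + (-0.89375) + (1.09375) = 0.  So z_0 = 1.25 is a root, |z_0| = 1.25.
Divide out the factor (1 - 0.8 z) = (1 - z/z0) (since 1/z0 = 0.8):
  P(z) = (1 - 0.8 z)(1 + (-0.16) z + (-0.7) z^2)
  [check: z-coef -0.16 - (0.8) = -0.96; z^2-coef -0.7 - (0.8)(-0.16) = -0.572; z^3-coef -(0.8)(-0.7) = 0.56.]
Remaining roots from the quadratic factor 1 + (-0.16) z + (-0.7) z^2:
  Set 1 + (-0.16) z + (-0.7) z^2 = 0, i.e. a z^2 + b z + c = 0 with a = -0.7, b = -0.16, c = 1.
  Discriminant D = b^2 - 4ac = (-0.16)^2 - 4*(-0.7)*1 = 0.0256 - (-2.8) = 2.8256.
  D >= 0, so the roots are real: z = (-b +/- sqrt(D)) / (2a) = (0.16 +/- 1.680952) / (-1.4).
    z_1 = (0.16 + 1.680952) / (-1.4) = -1.315,   |z_1| = 1.315.
    z_2 = (0.16 - 1.680952) / (-1.4) = 1.0864,   |z_2| = 1.0864.
Moduli of all roots: 1.2500, 1.3150, 1.0864.
All moduli strictly greater than 1? Yes.
Verdict: Stationary.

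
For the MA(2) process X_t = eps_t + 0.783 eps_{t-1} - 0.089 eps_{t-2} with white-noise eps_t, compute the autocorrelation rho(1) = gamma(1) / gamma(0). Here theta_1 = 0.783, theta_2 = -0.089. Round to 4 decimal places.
\rho(1) = 0.4400

For an MA(q) process with theta_0 = 1, the autocovariance is
  gamma(k) = sigma^2 * sum_{i=0..q-k} theta_i * theta_{i+k},
and rho(k) = gamma(k) / gamma(0). Sigma^2 cancels.
  numerator   = (1)*(0.783) + (0.783)*(-0.089) = 0.713313.
  denominator = (1)^2 + (0.783)^2 + (-0.089)^2 = 1.62101.
  rho(1) = 0.713313 / 1.62101 = 0.4400.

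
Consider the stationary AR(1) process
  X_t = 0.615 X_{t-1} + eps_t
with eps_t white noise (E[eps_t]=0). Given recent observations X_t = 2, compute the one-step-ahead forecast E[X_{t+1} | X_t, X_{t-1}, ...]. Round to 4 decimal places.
E[X_{t+1} \mid \mathcal F_t] = 1.2300

For an AR(p) model X_t = c + sum_i phi_i X_{t-i} + eps_t, the
one-step-ahead conditional mean is
  E[X_{t+1} | X_t, ...] = c + sum_i phi_i X_{t+1-i}.
Substitute known values:
  E[X_{t+1} | ...] = (0.615) * (2)
                   = 1.2300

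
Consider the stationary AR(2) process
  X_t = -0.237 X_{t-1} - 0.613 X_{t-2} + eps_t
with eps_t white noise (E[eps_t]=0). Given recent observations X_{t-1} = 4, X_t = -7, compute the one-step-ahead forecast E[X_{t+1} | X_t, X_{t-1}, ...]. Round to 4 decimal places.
E[X_{t+1} \mid \mathcal F_t] = -0.7930

For an AR(p) model X_t = c + sum_i phi_i X_{t-i} + eps_t, the
one-step-ahead conditional mean is
  E[X_{t+1} | X_t, ...] = c + sum_i phi_i X_{t+1-i}.
Substitute known values:
  E[X_{t+1} | ...] = (-0.237) * (-7) + (-0.613) * (4)
                   = -0.7930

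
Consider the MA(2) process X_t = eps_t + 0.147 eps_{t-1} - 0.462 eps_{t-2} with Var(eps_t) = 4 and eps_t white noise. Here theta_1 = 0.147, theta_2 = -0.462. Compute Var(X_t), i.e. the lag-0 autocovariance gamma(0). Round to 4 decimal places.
\gamma(0) = 4.9402

For an MA(q) process X_t = eps_t + sum_i theta_i eps_{t-i} with
Var(eps_t) = sigma^2, the variance is
  gamma(0) = sigma^2 * (1 + sum_i theta_i^2).
  sum_i theta_i^2 = (0.147)^2 + (-0.462)^2 = 0.021609 + 0.213444 = 0.235053.
  gamma(0) = 4 * (1 + 0.235053) = 4 * 1.235053 = 4.940212, which rounds to 4.9402.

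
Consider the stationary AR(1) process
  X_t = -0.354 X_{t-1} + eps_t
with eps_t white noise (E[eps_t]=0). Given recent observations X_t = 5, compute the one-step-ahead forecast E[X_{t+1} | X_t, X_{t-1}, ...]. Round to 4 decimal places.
E[X_{t+1} \mid \mathcal F_t] = -1.7700

For an AR(p) model X_t = c + sum_i phi_i X_{t-i} + eps_t, the
one-step-ahead conditional mean is
  E[X_{t+1} | X_t, ...] = c + sum_i phi_i X_{t+1-i}.
Substitute known values:
  E[X_{t+1} | ...] = (-0.354) * (5)
                   = -1.7700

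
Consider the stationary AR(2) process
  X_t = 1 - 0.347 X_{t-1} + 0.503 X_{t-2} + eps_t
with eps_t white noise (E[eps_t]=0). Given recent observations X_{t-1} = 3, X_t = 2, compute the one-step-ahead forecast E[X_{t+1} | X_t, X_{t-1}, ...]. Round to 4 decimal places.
E[X_{t+1} \mid \mathcal F_t] = 1.8150

For an AR(p) model X_t = c + sum_i phi_i X_{t-i} + eps_t, the
one-step-ahead conditional mean is
  E[X_{t+1} | X_t, ...] = c + sum_i phi_i X_{t+1-i}.
Substitute known values:
  E[X_{t+1} | ...] = 1 + (-0.347) * (2) + (0.503) * (3)
                   = 1.8150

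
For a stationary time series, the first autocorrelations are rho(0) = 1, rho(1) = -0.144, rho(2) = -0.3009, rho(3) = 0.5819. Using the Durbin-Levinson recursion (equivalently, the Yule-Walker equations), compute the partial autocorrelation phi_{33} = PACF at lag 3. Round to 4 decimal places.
\phi_{33} = 0.5461

The PACF at lag k is phi_{kk}, the last component of the solution
to the Yule-Walker system G_k phi = r_k where
  (G_k)_{ij} = rho(|i - j|), (r_k)_i = rho(i), i,j = 1..k.
Equivalently, Durbin-Levinson gives phi_{kk} iteratively:
  phi_{11} = rho(1)
  phi_{kk} = [rho(k) - sum_{j=1..k-1} phi_{k-1,j} rho(k-j)]
            / [1 - sum_{j=1..k-1} phi_{k-1,j} rho(j)],
  phi_{k,j} = phi_{k-1,j} - phi_{kk} phi_{k-1,k-j},  j = 1..k-1.
Step k = 1:
  phi_11 = rho(1) = -0.144.
Step k = 2:
  phi_22 = [rho(2) - phi_11 rho(1)] / [1 - phi_11 rho(1)] = [-0.3009 - (-0.144)(-0.144)] / [1 - (-0.144)(-0.144)]
         = -0.321636 / 0.979264 = -0.328447.
  Update: phi_21 = phi_11 - phi_22 phi_11 = -0.144 - (-0.328447)(-0.144) = -0.191296.
Step k = 3:
  phi_33 = [rho(3) - phi_21 rho(2) - phi_22 rho(1)] / [1 - phi_21 rho(1) - phi_22 rho(2)]
    numerator   = 0.5819 - (-0.191296)(-0.3009) - (-0.328447)(-0.144) = 0.47704262
    denominator = 1 - (-0.191296)(-0.144) - (-0.328447)(-0.3009) = 0.87362373
  phi_33 = 0.47704262 / 0.87362373 = 0.5461.
Therefore phi_{33} = 0.5461.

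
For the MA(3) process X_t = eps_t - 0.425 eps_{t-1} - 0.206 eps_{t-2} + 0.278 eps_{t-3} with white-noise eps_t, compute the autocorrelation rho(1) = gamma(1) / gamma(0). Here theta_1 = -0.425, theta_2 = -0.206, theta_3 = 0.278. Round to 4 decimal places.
\rho(1) = -0.3035

For an MA(q) process with theta_0 = 1, the autocovariance is
  gamma(k) = sigma^2 * sum_{i=0..q-k} theta_i * theta_{i+k},
and rho(k) = gamma(k) / gamma(0). Sigma^2 cancels.
  numerator   = (1)*(-0.425) + (-0.425)*(-0.206) + (-0.206)*(0.278) = -0.394718.
  denominator = (1)^2 + (-0.425)^2 + (-0.206)^2 + (0.278)^2 = 1.300345.
  rho(1) = -0.394718 / 1.300345 = -0.3035.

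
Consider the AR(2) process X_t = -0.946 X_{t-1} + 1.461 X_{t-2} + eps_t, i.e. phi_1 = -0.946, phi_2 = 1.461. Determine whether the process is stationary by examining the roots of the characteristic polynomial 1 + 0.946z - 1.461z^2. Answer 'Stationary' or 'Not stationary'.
\text{Not stationary}

The AR(p) characteristic polynomial is P(z) = 1 + 0.946z - 1.461z^2.
Stationarity requires all roots to lie outside the unit circle, i.e. |z| > 1 for every root.
Set 1 + (0.946) z + (-1.461) z^2 = 0, i.e. a z^2 + b z + c = 0 with a = -1.461, b = 0.946, c = 1.
Discriminant D = b^2 - 4ac = (0.946)^2 - 4*(-1.461)*1 = 0.894916 - (-5.844) = 6.738916.
D >= 0, so the roots are real: z = (-b +/- sqrt(D)) / (2a) = (-0.946 +/- 2.595942) / (-2.922).
  z_1 = (-0.946 + 2.595942) / (-2.922) = -0.5647,   |z_1| = 0.5647.
  z_2 = (-0.946 - 2.595942) / (-2.922) = 1.2122,   |z_2| = 1.2122.
Moduli of all roots: 0.5647, 1.2122.
All moduli strictly greater than 1? No.
Verdict: Not stationary.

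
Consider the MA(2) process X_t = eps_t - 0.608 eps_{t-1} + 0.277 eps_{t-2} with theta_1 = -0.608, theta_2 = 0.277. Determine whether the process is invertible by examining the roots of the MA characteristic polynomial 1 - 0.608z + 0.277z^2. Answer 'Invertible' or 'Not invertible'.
\text{Invertible}

The MA(q) characteristic polynomial is P(z) = 1 - 0.608z + 0.277z^2.
Invertibility requires all roots to lie outside the unit circle, i.e. |z| > 1 for every root.
Set 1 + (-0.608) z + (0.277) z^2 = 0, i.e. a z^2 + b z + c = 0 with a = 0.277, b = -0.608, c = 1.
Discriminant D = b^2 - 4ac = (-0.608)^2 - 4*(0.277)*1 = 0.369664 - (1.108) = -0.738336.
D < 0, so the roots are the complex-conjugate pair z = (-b +/- i sqrt(-D)) / (2a) = 1.0975 +/- 1.551i.
For a conjugate pair |z|^2 = z * conj(z) = (product of roots) = c/a = 1/(0.277) = 3.610108, so |z| = sqrt(3.610108) = 1.9 for both roots.
Moduli of all roots: 1.9000, 1.9000.
All moduli strictly greater than 1? Yes.
Verdict: Invertible.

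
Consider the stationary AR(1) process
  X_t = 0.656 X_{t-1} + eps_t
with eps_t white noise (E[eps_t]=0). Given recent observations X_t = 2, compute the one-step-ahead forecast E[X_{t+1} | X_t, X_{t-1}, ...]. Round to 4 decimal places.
E[X_{t+1} \mid \mathcal F_t] = 1.3120

For an AR(p) model X_t = c + sum_i phi_i X_{t-i} + eps_t, the
one-step-ahead conditional mean is
  E[X_{t+1} | X_t, ...] = c + sum_i phi_i X_{t+1-i}.
Substitute known values:
  E[X_{t+1} | ...] = (0.656) * (2)
                   = 1.3120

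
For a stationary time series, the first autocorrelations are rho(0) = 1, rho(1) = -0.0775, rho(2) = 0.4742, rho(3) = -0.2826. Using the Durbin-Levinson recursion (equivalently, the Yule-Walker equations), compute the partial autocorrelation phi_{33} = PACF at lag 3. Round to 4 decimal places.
\phi_{33} = -0.2930

The PACF at lag k is phi_{kk}, the last component of the solution
to the Yule-Walker system G_k phi = r_k where
  (G_k)_{ij} = rho(|i - j|), (r_k)_i = rho(i), i,j = 1..k.
Equivalently, Durbin-Levinson gives phi_{kk} iteratively:
  phi_{11} = rho(1)
  phi_{kk} = [rho(k) - sum_{j=1..k-1} phi_{k-1,j} rho(k-j)]
            / [1 - sum_{j=1..k-1} phi_{k-1,j} rho(j)],
  phi_{k,j} = phi_{k-1,j} - phi_{kk} phi_{k-1,k-j},  j = 1..k-1.
Step k = 1:
  phi_11 = rho(1) = -0.0775.
Step k = 2:
  phi_22 = [rho(2) - phi_11 rho(1)] / [1 - phi_11 rho(1)] = [0.4742 - (-0.0775)(-0.0775)] / [1 - (-0.0775)(-0.0775)]
         = 0.46819375 / 0.99399375 = 0.471023.
  Update: phi_21 = phi_11 - phi_22 phi_11 = -0.0775 - (0.471023)(-0.0775) = -0.040996.
Step k = 3:
  phi_33 = [rho(3) - phi_21 rho(2) - phi_22 rho(1)] / [1 - phi_21 rho(1) - phi_22 rho(2)]
    numerator   = -0.2826 - (-0.040996)(0.4742) - (0.471023)(-0.0775) = -0.22665556
    denominator = 1 - (-0.040996)(-0.0775) - (0.471023)(0.4742) = 0.7734638
  phi_33 = -0.22665556 / 0.7734638 = -0.293.
Therefore phi_{33} = -0.2930.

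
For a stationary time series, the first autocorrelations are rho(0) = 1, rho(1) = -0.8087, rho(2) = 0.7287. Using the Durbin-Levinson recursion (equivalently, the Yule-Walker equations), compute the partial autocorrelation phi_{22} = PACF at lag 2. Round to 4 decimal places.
\phi_{22} = 0.2159

The PACF at lag k is phi_{kk}, the last component of the solution
to the Yule-Walker system G_k phi = r_k where
  (G_k)_{ij} = rho(|i - j|), (r_k)_i = rho(i), i,j = 1..k.
Equivalently, Durbin-Levinson gives phi_{kk} iteratively:
  phi_{11} = rho(1)
  phi_{kk} = [rho(k) - sum_{j=1..k-1} phi_{k-1,j} rho(k-j)]
            / [1 - sum_{j=1..k-1} phi_{k-1,j} rho(j)],
  phi_{k,j} = phi_{k-1,j} - phi_{kk} phi_{k-1,k-j},  j = 1..k-1.
Step k = 1:
  phi_11 = rho(1) = -0.8087.
Step k = 2:
  phi_22 = [rho(2) - phi_11 rho(1)] / [1 - phi_11 rho(1)] = [0.7287 - (-0.8087)(-0.8087)] / [1 - (-0.8087)(-0.8087)]
         = 0.07470431 / 0.34600431 = 0.2159.
Therefore phi_{22} = 0.2159.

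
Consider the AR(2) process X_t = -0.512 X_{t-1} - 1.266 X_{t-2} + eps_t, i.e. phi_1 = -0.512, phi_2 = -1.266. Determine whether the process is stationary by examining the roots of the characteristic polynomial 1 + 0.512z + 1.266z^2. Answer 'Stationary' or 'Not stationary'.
\text{Not stationary}

The AR(p) characteristic polynomial is P(z) = 1 + 0.512z + 1.266z^2.
Stationarity requires all roots to lie outside the unit circle, i.e. |z| > 1 for every root.
Set 1 + (0.512) z + (1.266) z^2 = 0, i.e. a z^2 + b z + c = 0 with a = 1.266, b = 0.512, c = 1.
Discriminant D = b^2 - 4ac = (0.512)^2 - 4*(1.266)*1 = 0.262144 - (5.064) = -4.801856.
D < 0, so the roots are the complex-conjugate pair z = (-b +/- i sqrt(-D)) / (2a) = -0.2022 +/- 0.8654i.
For a conjugate pair |z|^2 = z * conj(z) = (product of roots) = c/a = 1/(1.266) = 0.789889, so |z| = sqrt(0.789889) = 0.8888 for both roots.
Moduli of all roots: 0.8888, 0.8888.
All moduli strictly greater than 1? No.
Verdict: Not stationary.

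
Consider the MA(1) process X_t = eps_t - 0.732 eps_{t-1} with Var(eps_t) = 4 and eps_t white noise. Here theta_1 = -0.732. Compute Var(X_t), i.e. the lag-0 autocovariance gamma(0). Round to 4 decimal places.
\gamma(0) = 6.1433

For an MA(q) process X_t = eps_t + sum_i theta_i eps_{t-i} with
Var(eps_t) = sigma^2, the variance is
  gamma(0) = sigma^2 * (1 + sum_i theta_i^2).
  sum_i theta_i^2 = (-0.732)^2 = 0.535824.
  gamma(0) = 4 * (1 + 0.535824) = 4 * 1.535824 = 6.143296, which rounds to 6.1433.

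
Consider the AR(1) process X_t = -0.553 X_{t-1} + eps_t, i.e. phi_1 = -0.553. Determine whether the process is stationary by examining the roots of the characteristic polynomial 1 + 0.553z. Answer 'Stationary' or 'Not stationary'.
\text{Stationary}

The AR(p) characteristic polynomial is P(z) = 1 + 0.553z.
Stationarity requires all roots to lie outside the unit circle, i.e. |z| > 1 for every root.
This is linear in z: 1 + (0.553) z = 0  =>  z = -1/(0.553) = -1.808318,  |z| = 1.808318.
Moduli of all roots: 1.8083.
All moduli strictly greater than 1? Yes.
Verdict: Stationary.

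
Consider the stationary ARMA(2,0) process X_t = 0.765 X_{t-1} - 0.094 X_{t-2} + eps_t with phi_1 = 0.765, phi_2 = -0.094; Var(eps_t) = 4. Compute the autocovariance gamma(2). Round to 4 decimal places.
\gamma(2) = 3.4822

Multiply the model equation by X_{t-k} and take expectations. With theta_0 = psi_0 = 1 and psi_j the MA(infinity) weights, this gives
  gamma(k) - sum_i phi_i gamma(k-i) = c_k,
  c_k = sigma^2 * sum_{j=k..q} theta_j psi_{j-k}   (c_k = 0 for k > q),
using gamma(-m) = gamma(m).
Pure AR (q = 0): c_0 = sigma^2 = 4, c_k = 0 for k >= 1.
Equations for k = 0, 1, 2 (AR order 2, c_2 = 0):
  (E0) gamma(0) = phi_1 gamma(1) + phi_2 gamma(2) + c_0
  (E1) gamma(1) = phi_1 gamma(0) + phi_2 gamma(1) + c_1
  (E2) gamma(2) = phi_1 gamma(1) + phi_2 gamma(0)
From (E1): gamma(1) = A gamma(0) + B with
  A = phi_1 / (1 - phi_2) = 0.765 / 1.094 = 0.699269,   B = c_1 / (1 - phi_2) = 0 / 1.094 = 0.
Insert (E2) into (E0): gamma(0) (1 - phi_2^2) = phi_1 (1 + phi_2) gamma(1) + c_0.
  phi_1 (1 + phi_2) = (0.765)(0.906) = 0.69309,   1 - phi_2^2 = 0.991164.
Replace gamma(1) by A gamma(0) + B and collect gamma(0):
  gamma(0) [0.991164 - (0.69309)(0.699269)] = c_0 = 4
  gamma(0) * 0.506508 = 4
  gamma(0) = 4 / 0.506508 = 7.897213.
  gamma(1) = A gamma(0) = (0.699269)(7.897213) = 5.522274.
  gamma(2) = phi_1 gamma(1) + phi_2 gamma(0) = (0.765)(5.522274) + (-0.094)(7.897213) = 3.482202.
Therefore gamma(2) = 3.4822 (to 4 decimal places).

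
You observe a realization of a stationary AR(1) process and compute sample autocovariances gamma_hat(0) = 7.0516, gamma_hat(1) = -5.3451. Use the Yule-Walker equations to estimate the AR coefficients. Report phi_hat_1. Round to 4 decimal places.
\hat\phi_{1} = -0.7580

The Yule-Walker equations for an AR(p) process read, in matrix form,
  Gamma_p phi = r_p,   with   (Gamma_p)_{ij} = gamma(|i - j|),
                       (r_p)_i = gamma(i),   i,j = 1..p.
Substitute the sample gammas (Toeplitz matrix and right-hand side of size 1):
  Gamma_p = [[7.0516]]
  r_p     = [-5.3451]
With p = 1 this is the single equation gamma(0) phi_1 = gamma(1):
  phi_hat_1 = gamma(1) / gamma(0) = -5.3451 / 7.0516 = -0.7580.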